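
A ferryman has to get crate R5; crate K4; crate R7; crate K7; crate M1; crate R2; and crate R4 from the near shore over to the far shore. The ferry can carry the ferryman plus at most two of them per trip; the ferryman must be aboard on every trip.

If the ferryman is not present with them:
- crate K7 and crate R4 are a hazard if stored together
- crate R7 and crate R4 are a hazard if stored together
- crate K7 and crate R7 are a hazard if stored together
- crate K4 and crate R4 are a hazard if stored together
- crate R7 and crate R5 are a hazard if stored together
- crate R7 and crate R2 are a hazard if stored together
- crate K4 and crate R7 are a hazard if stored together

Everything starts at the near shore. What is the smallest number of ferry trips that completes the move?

11

Counting alone: the ferryman can take at most 2 across per trip to the far shore, so moving all 7 needs at least 4 loaded trips out, with a return between consecutive ones — at least 7 crossings.
The safety rule pushes this higher. Following every safe sequence of crossings, the most of the 7 that can be at the far shore as the ferry arrives there on crossings 7, 9 is 5, 6 respectively — never all 7.
So no plan with fewer than 11 crossings exists, and this one achieves 11:
1. Ferryman goes to the far shore with crate R4 and crate R7.
2. Ferryman goes back to the near shore with crate R7.
3. Ferryman goes to the far shore with crate R5 and crate R7.
4. Ferryman goes back to the near shore with crate R7.
5. Ferryman goes to the far shore with crate M1 and crate R7.
6. Ferryman goes back to the near shore with crate R7.
7. Ferryman goes to the far shore with crate R2 and crate R7.
8. Ferryman goes back to the near shore with crate R7.
9. Ferryman goes to the far shore with crate K4 and crate K7.
10. Ferryman goes back to the near shore with crate R4.
11. Ferryman goes to the far shore with crate R4 and crate R7.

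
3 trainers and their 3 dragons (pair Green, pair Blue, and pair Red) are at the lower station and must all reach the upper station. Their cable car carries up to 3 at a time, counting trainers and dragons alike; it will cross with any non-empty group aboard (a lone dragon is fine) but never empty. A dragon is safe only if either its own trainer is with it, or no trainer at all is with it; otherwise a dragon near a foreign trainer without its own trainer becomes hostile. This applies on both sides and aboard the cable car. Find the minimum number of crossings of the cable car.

Counting alone: each trip to the upper station takes at most 3 across and each return brings at least 1 back, so after t trips out (and t−1 returns) at most 3t − (t−1) of the 6 are across; that first reaches 6 at t = 3, so at least 5 crossings are needed.
The plan below uses exactly 5 crossings, so it is optimal:
1. dragon Green and trainer Green cross → the upper station.
2. trainer Green crosses ← the lower station.
3. trainer Blue, trainer Green, and trainer Red cross → the upper station.
4. dragon Green crosses ← the lower station.
5. dragon Blue, dragon Green, and dragon Red cross → the upper station.

5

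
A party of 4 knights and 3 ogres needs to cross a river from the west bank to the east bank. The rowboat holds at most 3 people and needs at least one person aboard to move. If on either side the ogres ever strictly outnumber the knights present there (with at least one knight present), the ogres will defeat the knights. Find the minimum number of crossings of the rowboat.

Counting alone: each trip to the east bank takes at most 3 across and each return brings at least 1 back, so after t trips out (and t−1 returns) at most 3t − (t−1) of the 7 are across; that first reaches 7 at t = 3, so at least 5 crossings are needed.
The plan below uses exactly 5 crossings, so it is optimal:
1. 3 ogres → the east bank.  (the west bank: 4K 0O; the east bank: 0K 3O)
2. 1 ogre ← the west bank.  (the west bank: 4K 1O; the east bank: 0K 2O)
3. 3 knights → the east bank.  (the west bank: 1K 1O; the east bank: 3K 2O)
4. 1 knight ← the west bank.  (the west bank: 2K 1O; the east bank: 2K 2O)
5. 2 knights and 1 ogre → the east bank.  (the west bank: 0K 0O; the east bank: 4K 3O)

5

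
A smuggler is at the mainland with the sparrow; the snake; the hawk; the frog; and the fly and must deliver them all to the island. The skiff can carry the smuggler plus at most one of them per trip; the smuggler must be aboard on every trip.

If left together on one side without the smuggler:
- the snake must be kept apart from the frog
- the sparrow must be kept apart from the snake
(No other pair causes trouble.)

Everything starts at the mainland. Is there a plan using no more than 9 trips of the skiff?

Counting alone: the smuggler can take at most 1 across per trip to the island, so moving all 5 needs at least 5 loaded trips out, with a return between consecutive ones — at least 9 crossings.
The safety rule pushes this higher. Following every safe sequence of crossings, the most of the 5 that can be at the island as the skiff arrives there on crossing 9 is 4 — never all 5.
So the move cannot be finished within 9 crossings. (The shortest complete plan takes 11:)
1. Smuggler goes to the island with the snake.  [the mainland: the fly, the frog, the hawk, the sparrow | the island: the snake]
2. Smuggler goes back to the mainland alone.  [the mainland: the fly, the frog, the hawk, the sparrow | the island: the snake]
3. Smuggler goes to the island with the sparrow.  [the mainland: the fly, the frog, the hawk | the island: the snake, the sparrow]
4. Smuggler goes back to the mainland with the snake.  [the mainland: the fly, the frog, the hawk, the snake | the island: the sparrow]
5. Smuggler goes to the island with the frog.  [the mainland: the fly, the hawk, the snake | the island: the frog, the sparrow]
6. Smuggler goes back to the mainland alone.  [the mainland: the fly, the hawk, the snake | the island: the frog, the sparrow]
7. Smuggler goes to the island with the hawk.  [the mainland: the fly, the snake | the island: the frog, the hawk, the sparrow]
8. Smuggler goes back to the mainland alone.  [the mainland: the fly, the snake | the island: the frog, the hawk, the sparrow]
9. Smuggler goes to the island with the fly.  [the mainland: the snake | the island: the fly, the frog, the hawk, the sparrow]
10. Smuggler goes back to the mainland alone.  [the mainland: the snake | the island: the fly, the frog, the hawk, the sparrow]
11. Smuggler goes to the island with the snake.  [the mainland: — | the island: the fly, the frog, the hawk, the snake, the sparrow]

No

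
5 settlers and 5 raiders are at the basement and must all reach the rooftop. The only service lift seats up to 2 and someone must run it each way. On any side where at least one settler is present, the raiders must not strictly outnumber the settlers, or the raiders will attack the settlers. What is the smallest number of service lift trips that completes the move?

impossible

Following every safe sequence of crossings from the start, the most of the 10 that can be at the rooftop as the service lift arrives there on crossings 1, 3, 5, 7 is 2, 3, 4, 5 respectively; the best ever achieved is 5 of 10.
From crossing 9 on, no configuration arises that was not already reachable earlier: only 13 distinct safe configurations (who is on which side, and where the service lift is) can ever be reached, none of them has everyone across, and every continuation just revisits them. They are: 0 settlers + 0 raiders across (service lift back at the start); 0 settlers + 1 raider across (service lift there); 0 settlers + 1 raider across (service lift back at the start); 0 settlers + 2 raiders across (service lift there); 0 settlers + 2 raiders across (service lift back at the start); 0 settlers + 3 raiders across (service lift there); 0 settlers + 3 raiders across (service lift back at the start); 0 settlers + 4 raiders across (service lift there); 0 settlers + 4 raiders across (service lift back at the start); 0 settlers + 5 raiders across (service lift there); 1 settler + 1 raider across (service lift there); 1 settler + 1 raider across (service lift back at the start); 2 settlers + 2 raiders across (service lift there). So no valid plan exists.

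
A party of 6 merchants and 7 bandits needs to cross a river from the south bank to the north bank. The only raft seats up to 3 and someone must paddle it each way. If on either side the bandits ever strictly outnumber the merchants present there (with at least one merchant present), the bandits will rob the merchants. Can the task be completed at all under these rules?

No

The bandits already outnumber the merchants at the south bank before anyone moves, so the starting position itself is disallowed.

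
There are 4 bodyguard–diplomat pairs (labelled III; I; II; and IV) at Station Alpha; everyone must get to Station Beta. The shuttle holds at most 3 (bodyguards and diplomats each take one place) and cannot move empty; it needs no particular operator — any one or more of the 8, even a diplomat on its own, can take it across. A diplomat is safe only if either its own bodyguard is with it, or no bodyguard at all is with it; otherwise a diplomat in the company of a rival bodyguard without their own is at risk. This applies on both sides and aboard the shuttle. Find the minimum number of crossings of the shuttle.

Counting alone: each trip to Station Beta takes at most 3 across and each return brings at least 1 back, so after t trips out (and t−1 returns) at most 3t − (t−1) of the 8 are across; that first reaches 8 at t = 4, so at least 7 crossings are needed.
The safety rule pushes this higher. Following every safe sequence of crossings, the most of the 8 that can be at Station Beta as the shuttle arrives there on crossing 7 is 7 — never all 8.
So no plan with fewer than 9 crossings exists, and this one achieves 9:
1. bodyguard III and diplomat III cross → Station Beta.
2. bodyguard III crosses ← Station Alpha.
3. bodyguard I, bodyguard III, and diplomat I cross → Station Beta.
4. bodyguard III and diplomat III cross ← Station Alpha.
5. bodyguard II, bodyguard III, and bodyguard IV cross → Station Beta.
6. diplomat I crosses ← Station Alpha.
7. diplomat I and diplomat III cross → Station Beta.
8. diplomat III crosses ← Station Alpha.
9. diplomat II, diplomat III, and diplomat IV cross → Station Beta.

9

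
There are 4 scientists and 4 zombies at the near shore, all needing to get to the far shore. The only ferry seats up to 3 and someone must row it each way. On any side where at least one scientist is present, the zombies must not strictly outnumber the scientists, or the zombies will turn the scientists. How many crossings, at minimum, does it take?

Counting alone: each trip to the far shore takes at most 3 across and each return brings at least 1 back, so after t trips out (and t−1 returns) at most 3t − (t−1) of the 8 are across; that first reaches 8 at t = 4, so at least 7 crossings are needed.
The safety rule pushes this higher. Following every safe sequence of crossings, the most of the 8 that can be at the far shore as the ferry arrives there on crossing 7 is 7 — never all 8.
So no plan with fewer than 9 crossings exists, and this one achieves 9:
1. 2 zombies → the far shore.  (the near shore: 4S 2Z; the far shore: 0S 2Z)
2. 1 zombie ← the near shore.  (the near shore: 4S 3Z; the far shore: 0S 1Z)
3. 3 zombies → the far shore.  (the near shore: 4S 0Z; the far shore: 0S 4Z)
4. 1 zombie ← the near shore.  (the near shore: 4S 1Z; the far shore: 0S 3Z)
5. 3 scientists → the far shore.  (the near shore: 1S 1Z; the far shore: 3S 3Z)
6. 1 scientist and 1 zombie ← the near shore.  (the near shore: 2S 2Z; the far shore: 2S 2Z)
7. 2 scientists → the far shore.  (the near shore: 0S 2Z; the far shore: 4S 2Z)
8. 1 zombie ← the near shore.  (the near shore: 0S 3Z; the far shore: 4S 1Z)
9. 3 zombies → the far shore.  (the near shore: 0S 0Z; the far shore: 4S 4Z)

9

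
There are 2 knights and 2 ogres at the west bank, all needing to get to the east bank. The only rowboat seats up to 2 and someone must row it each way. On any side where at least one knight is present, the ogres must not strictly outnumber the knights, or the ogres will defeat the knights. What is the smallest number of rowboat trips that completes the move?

Counting alone: each trip to the east bank takes at most 2 across and each return brings at least 1 back, so after t trips out (and t−1 returns) at most 2t − (t−1) of the 4 are across; that first reaches 4 at t = 3, so at least 5 crossings are needed.
The plan below uses exactly 5 crossings, so it is optimal:
1. 2 ogres → the east bank.  (the west bank: 2K 0O; the east bank: 0K 2O)
2. 1 ogre ← the west bank.  (the west bank: 2K 1O; the east bank: 0K 1O)
3. 2 knights → the east bank.  (the west bank: 0K 1O; the east bank: 2K 1O)
4. 1 ogre ← the west bank.  (the west bank: 0K 2O; the east bank: 2K 0O)
5. 2 ogres → the east bank.  (the west bank: 0K 0O; the east bank: 2K 2O)

5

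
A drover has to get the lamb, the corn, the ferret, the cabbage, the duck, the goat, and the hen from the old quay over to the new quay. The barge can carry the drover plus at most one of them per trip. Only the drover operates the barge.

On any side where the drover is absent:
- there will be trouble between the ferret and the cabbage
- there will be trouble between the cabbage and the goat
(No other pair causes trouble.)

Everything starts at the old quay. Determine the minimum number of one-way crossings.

Counting alone: the drover can take at most 1 across per trip to the new quay, so moving all 7 needs at least 7 loaded trips out, with a return between consecutive ones — at least 13 crossings.
The safety rule pushes this higher. Following every safe sequence of crossings, the most of the 7 that can be at the new quay as the barge arrives there on crossing 13 is 6 — never all 7.
So no plan with fewer than 15 crossings exists, and this one achieves 15:
1. Drover goes to the new quay with the cabbage.  [the old quay: the corn, the duck, the ferret, the goat, the hen, the lamb | the new quay: the cabbage]
2. Drover goes back to the old quay alone.  [the old quay: the corn, the duck, the ferret, the goat, the hen, the lamb | the new quay: the cabbage]
3. Drover goes to the new quay with the lamb.  [the old quay: the corn, the duck, the ferret, the goat, the hen | the new quay: the cabbage, the lamb]
4. Drover goes back to the old quay alone.  [the old quay: the corn, the duck, the ferret, the goat, the hen | the new quay: the cabbage, the lamb]
5. Drover goes to the new quay with the corn.  [the old quay: the duck, the ferret, the goat, the hen | the new quay: the cabbage, the corn, the lamb]
6. Drover goes back to the old quay alone.  [the old quay: the duck, the ferret, the goat, the hen | the new quay: the cabbage, the corn, the lamb]
7. Drover goes to the new quay with the ferret.  [the old quay: the duck, the goat, the hen | the new quay: the cabbage, the corn, the ferret, the lamb]
8. Drover goes back to the old quay with the cabbage.  [the old quay: the cabbage, the duck, the goat, the hen | the new quay: the corn, the ferret, the lamb]
9. Drover goes to the new quay with the goat.  [the old quay: the cabbage, the duck, the hen | the new quay: the corn, the ferret, the goat, the lamb]
10. Drover goes back to the old quay alone.  [the old quay: the cabbage, the duck, the hen | the new quay: the corn, the ferret, the goat, the lamb]
11. Drover goes to the new quay with the duck.  [the old quay: the cabbage, the hen | the new quay: the corn, the duck, the ferret, the goat, the lamb]
12. Drover goes back to the old quay alone.  [the old quay: the cabbage, the hen | the new quay: the corn, the duck, the ferret, the goat, the lamb]
13. Drover goes to the new quay with the hen.  [the old quay: the cabbage | the new quay: the corn, the duck, the ferret, the goat, the hen, the lamb]
14. Drover goes back to the old quay alone.  [the old quay: the cabbage | the new quay: the corn, the duck, the ferret, the goat, the hen, the lamb]
15. Drover goes to the new quay with the cabbage.  [the old quay: — | the new quay: the cabbage, the corn, the duck, the ferret, the goat, the hen, the lamb]

15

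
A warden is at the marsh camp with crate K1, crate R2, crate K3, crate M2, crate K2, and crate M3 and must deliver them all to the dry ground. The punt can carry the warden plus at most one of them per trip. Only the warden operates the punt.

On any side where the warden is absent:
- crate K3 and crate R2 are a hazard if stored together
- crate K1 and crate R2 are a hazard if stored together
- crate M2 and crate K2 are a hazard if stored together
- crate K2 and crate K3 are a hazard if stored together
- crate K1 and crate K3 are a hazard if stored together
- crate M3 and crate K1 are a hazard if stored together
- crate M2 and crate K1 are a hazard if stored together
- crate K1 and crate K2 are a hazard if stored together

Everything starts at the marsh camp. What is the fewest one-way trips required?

impossible

Whatever the first load, the items left behind include a forbidden pair without the warden. No opening move is safe, so no plan exists.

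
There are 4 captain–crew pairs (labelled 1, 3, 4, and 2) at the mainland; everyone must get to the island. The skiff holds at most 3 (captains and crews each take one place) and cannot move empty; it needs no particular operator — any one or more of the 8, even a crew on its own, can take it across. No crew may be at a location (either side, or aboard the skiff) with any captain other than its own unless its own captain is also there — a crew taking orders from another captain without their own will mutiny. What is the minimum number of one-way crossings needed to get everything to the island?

9

Counting alone: each trip to the island takes at most 3 across and each return brings at least 1 back, so after t trips out (and t−1 returns) at most 3t − (t−1) of the 8 are across; that first reaches 8 at t = 4, so at least 7 crossings are needed.
The safety rule pushes this higher. Following every safe sequence of crossings, the most of the 8 that can be at the island as the skiff arrives there on crossing 7 is 7 — never all 8.
So no plan with fewer than 9 crossings exists, and this one achieves 9:
1. captain 1 and crew 1 cross → the island.
2. captain 1 crosses ← the mainland.
3. captain 1, captain 3, and crew 3 cross → the island.
4. captain 1 and crew 1 cross ← the mainland.
5. captain 1, captain 2, and captain 4 cross → the island.
6. crew 3 crosses ← the mainland.
7. crew 1 and crew 3 cross → the island.
8. crew 1 crosses ← the mainland.
9. crew 1, crew 2, and crew 4 cross → the island.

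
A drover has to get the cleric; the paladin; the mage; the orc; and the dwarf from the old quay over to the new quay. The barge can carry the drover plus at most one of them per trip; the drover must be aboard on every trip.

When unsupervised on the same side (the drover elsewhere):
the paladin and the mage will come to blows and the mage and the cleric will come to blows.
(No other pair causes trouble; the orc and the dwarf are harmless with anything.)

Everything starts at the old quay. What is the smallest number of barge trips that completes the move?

Counting alone: the drover can take at most 1 across per trip to the new quay, so moving all 5 needs at least 5 loaded trips out, with a return between consecutive ones — at least 9 crossings.
The safety rule pushes this higher. Following every safe sequence of crossings, the most of the 5 that can be at the new quay as the barge arrives there on crossing 9 is 4 — never all 5.
So no plan with fewer than 11 crossings exists, and this one achieves 11:
1. Drover goes to the new quay with the mage.  [the old quay: the cleric, the dwarf, the orc, the paladin | the new quay: the mage]
2. Drover goes back to the old quay alone.  [the old quay: the cleric, the dwarf, the orc, the paladin | the new quay: the mage]
3. Drover goes to the new quay with the cleric.  [the old quay: the dwarf, the orc, the paladin | the new quay: the cleric, the mage]
4. Drover goes back to the old quay with the mage.  [the old quay: the dwarf, the mage, the orc, the paladin | the new quay: the cleric]
5. Drover goes to the new quay with the paladin.  [the old quay: the dwarf, the mage, the orc | the new quay: the cleric, the paladin]
6. Drover goes back to the old quay alone.  [the old quay: the dwarf, the mage, the orc | the new quay: the cleric, the paladin]
7. Drover goes to the new quay with the orc.  [the old quay: the dwarf, the mage | the new quay: the cleric, the orc, the paladin]
8. Drover goes back to the old quay alone.  [the old quay: the dwarf, the mage | the new quay: the cleric, the orc, the paladin]
9. Drover goes to the new quay with the dwarf.  [the old quay: the mage | the new quay: the cleric, the dwarf, the orc, the paladin]
10. Drover goes back to the old quay alone.  [the old quay: the mage | the new quay: the cleric, the dwarf, the orc, the paladin]
11. Drover goes to the new quay with the mage.  [the old quay: — | the new quay: the cleric, the dwarf, the mage, the orc, the paladin]

11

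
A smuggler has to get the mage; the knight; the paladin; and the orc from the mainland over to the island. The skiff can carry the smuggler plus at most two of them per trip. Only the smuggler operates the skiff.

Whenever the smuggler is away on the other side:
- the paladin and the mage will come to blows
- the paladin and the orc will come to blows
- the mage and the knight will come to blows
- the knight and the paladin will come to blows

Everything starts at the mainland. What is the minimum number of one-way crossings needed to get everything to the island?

5

Counting alone: the smuggler can take at most 2 across per trip to the island, so moving all 4 needs at least 2 loaded trips out, with a return between consecutive ones — at least 3 crossings.
The safety rule pushes this higher. Following every safe sequence of crossings, the most of the 4 that can be at the island as the skiff arrives there on crossing 3 is 3 — never all 4.
So no plan with fewer than 5 crossings exists, and this one achieves 5:
1. Smuggler goes to the island with the mage and the paladin.
2. Smuggler goes back to the mainland with the mage.
3. Smuggler goes to the island with the mage and the orc.
4. Smuggler goes back to the mainland with the paladin.
5. Smuggler goes to the island with the knight and the paladin.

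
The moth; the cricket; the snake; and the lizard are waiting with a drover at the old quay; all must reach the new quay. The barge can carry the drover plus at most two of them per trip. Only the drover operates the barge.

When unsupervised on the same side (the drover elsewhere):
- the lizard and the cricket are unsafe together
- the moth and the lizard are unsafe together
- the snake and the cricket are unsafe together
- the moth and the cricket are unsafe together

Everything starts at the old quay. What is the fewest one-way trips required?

Counting alone: the drover can take at most 2 across per trip to the new quay, so moving all 4 needs at least 2 loaded trips out, with a return between consecutive ones — at least 3 crossings.
The safety rule pushes this higher. Following every safe sequence of crossings, the most of the 4 that can be at the new quay as the barge arrives there on crossing 3 is 3 — never all 4.
So no plan with fewer than 5 crossings exists, and this one achieves 5:
1. Drover goes to the new quay with the cricket and the moth.
2. Drover goes back to the old quay with the moth.
3. Drover goes to the new quay with the moth and the snake.
4. Drover goes back to the old quay with the cricket.
5. Drover goes to the new quay with the cricket and the lizard.

5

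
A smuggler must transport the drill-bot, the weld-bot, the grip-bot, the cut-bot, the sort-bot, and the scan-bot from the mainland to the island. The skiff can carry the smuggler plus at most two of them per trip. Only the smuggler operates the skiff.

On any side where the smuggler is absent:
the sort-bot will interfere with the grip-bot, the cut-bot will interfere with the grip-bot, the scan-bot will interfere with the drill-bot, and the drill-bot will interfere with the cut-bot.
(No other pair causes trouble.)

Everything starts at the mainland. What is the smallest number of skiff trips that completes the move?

Counting alone: the smuggler can take at most 2 across per trip to the island, so moving all 6 needs at least 3 loaded trips out, with a return between consecutive ones — at least 5 crossings.
The safety rule pushes this higher. Following every safe sequence of crossings, the most of the 6 that can be at the island as the skiff arrives there on crossing 5 is 5 — never all 6.
So no plan with fewer than 7 crossings exists, and this one achieves 7:
1. Smuggler goes to the island with the drill-bot and the grip-bot.  [the mainland: the cut-bot, the scan-bot, the sort-bot, the weld-bot | the island: the drill-bot, the grip-bot]
2. Smuggler goes back to the mainland alone.  [the mainland: the cut-bot, the scan-bot, the sort-bot, the weld-bot | the island: the drill-bot, the grip-bot]
3. Smuggler goes to the island with the cut-bot and the weld-bot.  [the mainland: the scan-bot, the sort-bot | the island: the cut-bot, the drill-bot, the grip-bot, the weld-bot]
4. Smuggler goes back to the mainland with the drill-bot and the grip-bot.  [the mainland: the drill-bot, the grip-bot, the scan-bot, the sort-bot | the island: the cut-bot, the weld-bot]
5. Smuggler goes to the island with the scan-bot and the sort-bot.  [the mainland: the drill-bot, the grip-bot | the island: the cut-bot, the scan-bot, the sort-bot, the weld-bot]
6. Smuggler goes back to the mainland alone.  [the mainland: the drill-bot, the grip-bot | the island: the cut-bot, the scan-bot, the sort-bot, the weld-bot]
7. Smuggler goes to the island with the drill-bot and the grip-bot.  [the mainland: — | the island: the cut-bot, the drill-bot, the grip-bot, the scan-bot, the sort-bot, the weld-bot]

7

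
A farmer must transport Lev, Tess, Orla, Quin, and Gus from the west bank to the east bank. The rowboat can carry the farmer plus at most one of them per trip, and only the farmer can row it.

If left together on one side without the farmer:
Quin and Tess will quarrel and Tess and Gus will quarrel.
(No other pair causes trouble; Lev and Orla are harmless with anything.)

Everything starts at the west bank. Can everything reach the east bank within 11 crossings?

Yes

Yes — this plan uses 11 crossings (≤ 11):
1. Farmer goes to the east bank with Tess.  [the west bank: Gus, Lev, Orla, Quin | the east bank: Tess]
2. Farmer goes back to the west bank alone.  [the west bank: Gus, Lev, Orla, Quin | the east bank: Tess]
3. Farmer goes to the east bank with Lev.  [the west bank: Gus, Orla, Quin | the east bank: Lev, Tess]
4. Farmer goes back to the west bank alone.  [the west bank: Gus, Orla, Quin | the east bank: Lev, Tess]
5. Farmer goes to the east bank with Orla.  [the west bank: Gus, Quin | the east bank: Lev, Orla, Tess]
6. Farmer goes back to the west bank alone.  [the west bank: Gus, Quin | the east bank: Lev, Orla, Tess]
7. Farmer goes to the east bank with Quin.  [the west bank: Gus | the east bank: Lev, Orla, Quin, Tess]
8. Farmer goes back to the west bank with Tess.  [the west bank: Gus, Tess | the east bank: Lev, Orla, Quin]
9. Farmer goes to the east bank with Gus.  [the west bank: Tess | the east bank: Gus, Lev, Orla, Quin]
10. Farmer goes back to the west bank alone.  [the west bank: Tess | the east bank: Gus, Lev, Orla, Quin]
11. Farmer goes to the east bank with Tess.  [the west bank: — | the east bank: Gus, Lev, Orla, Quin, Tess]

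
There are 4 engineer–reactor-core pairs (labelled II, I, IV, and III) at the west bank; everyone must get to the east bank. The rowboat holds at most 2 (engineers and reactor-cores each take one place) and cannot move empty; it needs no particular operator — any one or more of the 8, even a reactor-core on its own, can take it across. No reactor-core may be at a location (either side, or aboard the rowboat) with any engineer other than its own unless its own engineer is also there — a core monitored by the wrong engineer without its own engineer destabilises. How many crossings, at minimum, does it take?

Following every safe sequence of crossings from the start, the most of the 8 that can be at the east bank as the rowboat arrives there on crossings 1, 3, 5 is 2, 3, 4 respectively; the best ever achieved is 4 of 8.
From crossing 7 on, no configuration arises that was not already reachable earlier: only 44 distinct safe configurations (who is on which side, and where the rowboat is) can ever be reached, none of them has everyone across, and every continuation just revisits them. So no valid plan exists.

impossible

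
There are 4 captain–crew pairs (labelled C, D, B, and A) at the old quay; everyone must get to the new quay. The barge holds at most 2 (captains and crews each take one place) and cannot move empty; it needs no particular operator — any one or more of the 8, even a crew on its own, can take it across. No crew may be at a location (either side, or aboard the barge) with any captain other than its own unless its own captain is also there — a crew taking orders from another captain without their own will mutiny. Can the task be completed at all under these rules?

No

Following every safe sequence of crossings from the start, the most of the 8 that can be at the new quay as the barge arrives there on crossings 1, 3, 5 is 2, 3, 4 respectively; the best ever achieved is 4 of 8.
From crossing 7 on, no configuration arises that was not already reachable earlier: only 44 distinct safe configurations (who is on which side, and where the barge is) can ever be reached, none of them has everyone across, and every continuation just revisits them. So no valid plan exists.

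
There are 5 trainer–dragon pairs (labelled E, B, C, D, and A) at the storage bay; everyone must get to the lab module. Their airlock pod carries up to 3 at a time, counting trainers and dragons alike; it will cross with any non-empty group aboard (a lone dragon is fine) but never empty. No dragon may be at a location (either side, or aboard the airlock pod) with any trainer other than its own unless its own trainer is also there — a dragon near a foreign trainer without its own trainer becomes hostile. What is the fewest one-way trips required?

Counting alone: each trip to the lab module takes at most 3 across and each return brings at least 1 back, so after t trips out (and t−1 returns) at most 3t − (t−1) of the 10 are across; that first reaches 10 at t = 5, so at least 9 crossings are needed.
The safety rule pushes this higher. Following every safe sequence of crossings, the most of the 10 that can be at the lab module as the airlock pod arrives there on crossing 9 is 9 — never all 10.
So no plan with fewer than 11 crossings exists, and this one achieves 11:
1. dragon E and trainer E cross → the lab module.
2. trainer E crosses ← the storage bay.
3. dragon B, dragon C, and dragon D cross → the lab module.
4. dragon E crosses ← the storage bay.
5. trainer B, trainer C, and trainer D cross → the lab module.
6. dragon B and trainer B cross ← the storage bay.
7. trainer A, trainer B, and trainer E cross → the lab module.
8. dragon C crosses ← the storage bay.
9. dragon B and dragon E cross → the lab module.
10. dragon E crosses ← the storage bay.
11. dragon A, dragon C, and dragon E cross → the lab module.

11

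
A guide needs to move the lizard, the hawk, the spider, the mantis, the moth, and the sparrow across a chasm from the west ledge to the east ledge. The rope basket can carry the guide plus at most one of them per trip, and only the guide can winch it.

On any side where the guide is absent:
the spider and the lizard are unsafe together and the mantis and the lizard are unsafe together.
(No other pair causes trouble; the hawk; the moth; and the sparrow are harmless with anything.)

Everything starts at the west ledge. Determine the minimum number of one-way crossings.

Counting alone: the guide can take at most 1 across per trip to the east ledge, so moving all 6 needs at least 6 loaded trips out, with a return between consecutive ones — at least 11 crossings.
The safety rule pushes this higher. Following every safe sequence of crossings, the most of the 6 that can be at the east ledge as the rope basket arrives there on crossing 11 is 5 — never all 6.
So no plan with fewer than 13 crossings exists, and this one achieves 13:
1. Guide goes to the east ledge with the lizard.  [the west ledge: the hawk, the mantis, the moth, the sparrow, the spider | the east ledge: the lizard]
2. Guide goes back to the west ledge alone.  [the west ledge: the hawk, the mantis, the moth, the sparrow, the spider | the east ledge: the lizard]
3. Guide goes to the east ledge with the hawk.  [the west ledge: the mantis, the moth, the sparrow, the spider | the east ledge: the hawk, the lizard]
4. Guide goes back to the west ledge alone.  [the west ledge: the mantis, the moth, the sparrow, the spider | the east ledge: the hawk, the lizard]
5. Guide goes to the east ledge with the spider.  [the west ledge: the mantis, the moth, the sparrow | the east ledge: the hawk, the lizard, the spider]
6. Guide goes back to the west ledge with the lizard.  [the west ledge: the lizard, the mantis, the moth, the sparrow | the east ledge: the hawk, the spider]
7. Guide goes to the east ledge with the mantis.  [the west ledge: the lizard, the moth, the sparrow | the east ledge: the hawk, the mantis, the spider]
8. Guide goes back to the west ledge alone.  [the west ledge: the lizard, the moth, the sparrow | the east ledge: the hawk, the mantis, the spider]
9. Guide goes to the east ledge with the moth.  [the west ledge: the lizard, the sparrow | the east ledge: the hawk, the mantis, the moth, the spider]
10. Guide goes back to the west ledge alone.  [the west ledge: the lizard, the sparrow | the east ledge: the hawk, the mantis, the moth, the spider]
11. Guide goes to the east ledge with the sparrow.  [the west ledge: the lizard | the east ledge: the hawk, the mantis, the moth, the sparrow, the spider]
12. Guide goes back to the west ledge alone.  [the west ledge: the lizard | the east ledge: the hawk, the mantis, the moth, the sparrow, the spider]
13. Guide goes to the east ledge with the lizard.  [the west ledge: — | the east ledge: the hawk, the lizard, the mantis, the moth, the sparrow, the spider]

13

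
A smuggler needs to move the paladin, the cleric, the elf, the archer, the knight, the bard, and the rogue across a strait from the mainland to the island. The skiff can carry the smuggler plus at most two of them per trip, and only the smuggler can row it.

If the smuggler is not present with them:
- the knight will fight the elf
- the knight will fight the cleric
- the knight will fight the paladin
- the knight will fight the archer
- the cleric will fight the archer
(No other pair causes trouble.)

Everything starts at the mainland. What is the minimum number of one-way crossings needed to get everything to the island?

Counting alone: the smuggler can take at most 2 across per trip to the island, so moving all 7 needs at least 4 loaded trips out, with a return between consecutive ones — at least 7 crossings.
The safety rule pushes this higher. Following every safe sequence of crossings, the most of the 7 that can be at the island as the skiff arrives there on crossings 7, 9 is 5, 6 respectively — never all 7.
So no plan with fewer than 11 crossings exists, and this one achieves 11:
1. Smuggler goes to the island with the cleric and the knight.  [the mainland: the archer, the bard, the elf, the paladin, the rogue | the island: the cleric, the knight]
2. Smuggler goes back to the mainland with the cleric.  [the mainland: the archer, the bard, the cleric, the elf, the paladin, the rogue | the island: the knight]
3. Smuggler goes to the island with the cleric and the paladin.  [the mainland: the archer, the bard, the elf, the rogue | the island: the cleric, the knight, the paladin]
4. Smuggler goes back to the mainland with the knight.  [the mainland: the archer, the bard, the elf, the knight, the rogue | the island: the cleric, the paladin]
5. Smuggler goes to the island with the archer and the elf.  [the mainland: the bard, the knight, the rogue | the island: the archer, the cleric, the elf, the paladin]
6. Smuggler goes back to the mainland with the cleric.  [the mainland: the bard, the cleric, the knight, the rogue | the island: the archer, the elf, the paladin]
7. Smuggler goes to the island with the bard and the cleric.  [the mainland: the knight, the rogue | the island: the archer, the bard, the cleric, the elf, the paladin]
8. Smuggler goes back to the mainland with the cleric.  [the mainland: the cleric, the knight, the rogue | the island: the archer, the bard, the elf, the paladin]
9. Smuggler goes to the island with the cleric and the rogue.  [the mainland: the knight | the island: the archer, the bard, the cleric, the elf, the paladin, the rogue]
10. Smuggler goes back to the mainland with the cleric.  [the mainland: the cleric, the knight | the island: the archer, the bard, the elf, the paladin, the rogue]
11. Smuggler goes to the island with the cleric and the knight.  [the mainland: — | the island: the archer, the bard, the cleric, the elf, the knight, the paladin, the rogue]

11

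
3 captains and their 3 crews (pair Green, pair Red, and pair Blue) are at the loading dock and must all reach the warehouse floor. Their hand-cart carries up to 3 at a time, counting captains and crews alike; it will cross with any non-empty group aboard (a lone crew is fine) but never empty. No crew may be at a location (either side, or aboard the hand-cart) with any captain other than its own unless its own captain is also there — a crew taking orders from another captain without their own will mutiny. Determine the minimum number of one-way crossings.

5

Counting alone: each trip to the warehouse floor takes at most 3 across and each return brings at least 1 back, so after t trips out (and t−1 returns) at most 3t − (t−1) of the 6 are across; that first reaches 6 at t = 3, so at least 5 crossings are needed.
The plan below uses exactly 5 crossings, so it is optimal:
1. captain Green and crew Green cross → the warehouse floor.
2. captain Green crosses ← the loading dock.
3. captain Blue, captain Green, and captain Red cross → the warehouse floor.
4. crew Green crosses ← the loading dock.
5. crew Blue, crew Green, and crew Red cross → the warehouse floor.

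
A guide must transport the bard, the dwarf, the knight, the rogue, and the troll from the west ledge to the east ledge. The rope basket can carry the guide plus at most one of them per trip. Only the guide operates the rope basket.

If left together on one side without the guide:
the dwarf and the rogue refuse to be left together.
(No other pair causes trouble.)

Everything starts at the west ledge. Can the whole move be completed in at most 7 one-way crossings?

Counting alone: the guide can take at most 1 across per trip to the east ledge, so moving all 5 needs at least 5 loaded trips out, with a return between consecutive ones — at least 9 crossings.
Since 7 < 9, 7 crossings cannot be enough. (The shortest complete plan in fact takes 9:)
1. Guide goes to the east ledge with the dwarf.  [the west ledge: the bard, the knight, the rogue, the troll | the east ledge: the dwarf]
2. Guide goes back to the west ledge alone.  [the west ledge: the bard, the knight, the rogue, the troll | the east ledge: the dwarf]
3. Guide goes to the east ledge with the bard.  [the west ledge: the knight, the rogue, the troll | the east ledge: the bard, the dwarf]
4. Guide goes back to the west ledge alone.  [the west ledge: the knight, the rogue, the troll | the east ledge: the bard, the dwarf]
5. Guide goes to the east ledge with the knight.  [the west ledge: the rogue, the troll | the east ledge: the bard, the dwarf, the knight]
6. Guide goes back to the west ledge alone.  [the west ledge: the rogue, the troll | the east ledge: the bard, the dwarf, the knight]
7. Guide goes to the east ledge with the troll.  [the west ledge: the rogue | the east ledge: the bard, the dwarf, the knight, the troll]
8. Guide goes back to the west ledge alone.  [the west ledge: the rogue | the east ledge: the bard, the dwarf, the knight, the troll]
9. Guide goes to the east ledge with the rogue.  [the west ledge: — | the east ledge: the bard, the dwarf, the knight, the rogue, the troll]

No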